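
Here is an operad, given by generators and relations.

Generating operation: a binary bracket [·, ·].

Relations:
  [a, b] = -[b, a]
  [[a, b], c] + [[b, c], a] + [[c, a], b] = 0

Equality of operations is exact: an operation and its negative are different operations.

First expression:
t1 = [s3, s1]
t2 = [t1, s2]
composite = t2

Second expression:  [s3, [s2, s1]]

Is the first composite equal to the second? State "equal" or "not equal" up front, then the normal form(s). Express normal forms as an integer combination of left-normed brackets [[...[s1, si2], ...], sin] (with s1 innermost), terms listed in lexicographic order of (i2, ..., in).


The first composite normalizes to -[[s1, s3], s2]
The second composite normalizes to [[s1, s2], s3]
The normal forms differ: not equal.

not equal: they reduce to -[[s1, s3], s2] and [[s1, s2], s3]


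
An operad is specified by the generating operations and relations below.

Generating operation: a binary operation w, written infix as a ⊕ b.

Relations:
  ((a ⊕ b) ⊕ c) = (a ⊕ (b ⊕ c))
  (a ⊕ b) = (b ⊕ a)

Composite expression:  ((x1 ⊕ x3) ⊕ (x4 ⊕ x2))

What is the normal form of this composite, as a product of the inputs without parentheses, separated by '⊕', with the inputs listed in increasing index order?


x1 ⊕ x2 ⊕ x3 ⊕ x4


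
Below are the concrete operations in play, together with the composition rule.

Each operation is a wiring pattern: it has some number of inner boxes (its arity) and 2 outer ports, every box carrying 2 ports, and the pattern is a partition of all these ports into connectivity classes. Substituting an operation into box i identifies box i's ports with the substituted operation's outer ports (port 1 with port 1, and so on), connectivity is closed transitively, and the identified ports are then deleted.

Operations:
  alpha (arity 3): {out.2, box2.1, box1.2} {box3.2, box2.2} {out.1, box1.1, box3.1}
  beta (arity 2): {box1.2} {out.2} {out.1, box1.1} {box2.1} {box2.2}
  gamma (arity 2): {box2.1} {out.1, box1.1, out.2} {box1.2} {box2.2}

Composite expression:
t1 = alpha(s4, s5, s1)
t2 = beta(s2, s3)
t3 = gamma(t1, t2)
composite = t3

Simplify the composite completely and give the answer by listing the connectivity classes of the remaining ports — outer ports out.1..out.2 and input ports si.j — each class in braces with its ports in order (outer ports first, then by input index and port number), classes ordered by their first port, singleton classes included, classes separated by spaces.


{out.1, out.2, s1.1, s4.1} {s1.2, s5.2} {s2.1} {s2.2} {s3.1} {s3.2} {s4.2, s5.1}

After gluing at gamma, chains via deleted ports link the s-ports.
the subtree at alpha composes to {out.1, s1.1, s4.1} {out.2, s4.2, s5.1} {s1.2, s5.2} on (s4, s5, s1); out.j = own outer ports
the subtree at beta composes to {out.1, s2.1} {out.2} {s2.2} {s3.1} {s3.2} on (s2, s3); out.j = own outer ports
the subtree at gamma composes to {out.1, out.2, s1.1, s4.1} {s1.2, s5.2} {s2.1} {s2.2} {s3.1} {s3.2} {s4.2, s5.1} on (s4, s5, s1, s2, s3); out.j = own outer ports


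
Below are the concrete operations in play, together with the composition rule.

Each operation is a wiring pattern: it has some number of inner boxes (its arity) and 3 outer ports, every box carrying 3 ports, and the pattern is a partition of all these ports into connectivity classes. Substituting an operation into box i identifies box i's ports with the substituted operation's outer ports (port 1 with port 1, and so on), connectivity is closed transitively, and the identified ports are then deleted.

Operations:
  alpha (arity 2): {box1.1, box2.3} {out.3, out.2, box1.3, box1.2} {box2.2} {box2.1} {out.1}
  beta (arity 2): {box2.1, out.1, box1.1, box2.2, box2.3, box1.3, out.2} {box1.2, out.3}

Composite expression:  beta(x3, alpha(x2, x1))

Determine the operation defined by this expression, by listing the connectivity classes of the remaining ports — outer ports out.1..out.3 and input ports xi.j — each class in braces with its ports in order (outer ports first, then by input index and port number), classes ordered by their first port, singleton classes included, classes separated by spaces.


{out.1, out.2, x2.2, x2.3, x3.1, x3.3} {out.3, x3.2} {x1.1} {x1.2} {x1.3, x2.1}

Substituting into beta glues patterns; closure does the rest.
through alpha, on inputs (x2, x1): {out.1} {out.2, out.3, x2.2, x2.3} {x1.1} {x1.2} {x1.3, x2.1} (out.j = stage outer ports)
through beta, on inputs (x3, x2, x1): {out.1, out.2, x2.2, x2.3, x3.1, x3.3} {out.3, x3.2} {x1.1} {x1.2} {x1.3, x2.1} (out.j = stage outer ports)


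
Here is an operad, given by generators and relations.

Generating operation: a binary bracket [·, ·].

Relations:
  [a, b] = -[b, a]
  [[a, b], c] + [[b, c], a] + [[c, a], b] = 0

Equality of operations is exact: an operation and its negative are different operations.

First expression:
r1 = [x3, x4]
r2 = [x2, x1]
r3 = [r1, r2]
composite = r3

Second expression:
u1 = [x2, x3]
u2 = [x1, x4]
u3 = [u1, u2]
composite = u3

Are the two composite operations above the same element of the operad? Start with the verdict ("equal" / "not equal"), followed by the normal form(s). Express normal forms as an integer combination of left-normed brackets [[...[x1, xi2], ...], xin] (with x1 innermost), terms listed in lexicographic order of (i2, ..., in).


The first composite normalizes to [[[x1, x2], x3], x4] - [[[x1, x2], x4], x3]
The second composite normalizes to -[[[x1, x4], x2], x3] + [[[x1, x4], x3], x2]
The forms do not match — not equal.

not equal; first: [[[x1, x2], x3], x4] - [[[x1, x2], x4], x3]; second: -[[[x1, x4], x2], x3] + [[[x1, x4], x3], x2]


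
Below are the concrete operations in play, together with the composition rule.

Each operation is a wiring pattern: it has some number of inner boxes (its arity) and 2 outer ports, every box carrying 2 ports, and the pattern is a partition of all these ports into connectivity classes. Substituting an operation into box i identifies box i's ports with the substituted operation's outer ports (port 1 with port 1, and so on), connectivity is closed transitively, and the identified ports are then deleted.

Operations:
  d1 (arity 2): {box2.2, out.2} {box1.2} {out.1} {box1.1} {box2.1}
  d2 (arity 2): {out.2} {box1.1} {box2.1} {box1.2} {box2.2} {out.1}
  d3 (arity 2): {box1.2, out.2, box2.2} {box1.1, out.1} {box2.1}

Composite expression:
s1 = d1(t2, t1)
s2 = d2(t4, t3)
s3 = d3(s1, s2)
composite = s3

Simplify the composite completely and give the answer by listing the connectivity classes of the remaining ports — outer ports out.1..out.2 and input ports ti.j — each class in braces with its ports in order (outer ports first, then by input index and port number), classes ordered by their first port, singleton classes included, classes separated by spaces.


{out.1} {out.2, t1.2} {t1.1} {t2.1} {t2.2} {t3.1} {t3.2} {t4.1} {t4.2}

Connectivity passes through glued d3-boundaries; trace each wire chain.
d1 over (t2, t1) gives {out.1} {out.2, t1.2} {t1.1} {t2.1} {t2.2}, out.j being that stage's outer ports
d2 over (t4, t3) gives {out.1} {out.2} {t3.1} {t3.2} {t4.1} {t4.2}, out.j being that stage's outer ports
d3 over (t2, t1, t4, t3) gives {out.1} {out.2, t1.2} {t1.1} {t2.1} {t2.2} {t3.1} {t3.2} {t4.1} {t4.2}, out.j being that stage's outer ports


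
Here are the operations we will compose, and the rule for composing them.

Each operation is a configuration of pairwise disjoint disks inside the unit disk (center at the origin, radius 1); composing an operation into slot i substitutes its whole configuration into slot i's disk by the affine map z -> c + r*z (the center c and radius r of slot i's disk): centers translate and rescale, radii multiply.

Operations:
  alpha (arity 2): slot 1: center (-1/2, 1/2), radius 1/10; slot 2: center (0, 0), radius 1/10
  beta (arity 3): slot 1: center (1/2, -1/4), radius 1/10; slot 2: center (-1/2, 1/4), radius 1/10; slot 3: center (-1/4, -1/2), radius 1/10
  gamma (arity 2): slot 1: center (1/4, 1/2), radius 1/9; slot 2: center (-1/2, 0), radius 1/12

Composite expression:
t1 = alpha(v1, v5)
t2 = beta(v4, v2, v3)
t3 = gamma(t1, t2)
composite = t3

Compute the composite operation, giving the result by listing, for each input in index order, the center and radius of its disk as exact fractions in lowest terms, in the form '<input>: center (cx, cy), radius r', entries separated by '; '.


v1: center (7/36, 5/9), radius 1/90; v2: center (-13/24, 1/48), radius 1/120; v3: center (-25/48, -1/24), radius 1/120; v4: center (-11/24, -1/48), radius 1/120; v5: center (1/4, 1/2), radius 1/90

Below gamma, radii multiply path by path; the v-disk centers shift.
tracing v1 down its 2-map path: center (7/36, 5/9), radius 1/90
tracing v5 down its 2-map path: center (1/4, 1/2), radius 1/90
tracing v4 down its 2-map path: center (-11/24, -1/48), radius 1/120
tracing v2 down its 2-map path: center (-13/24, 1/48), radius 1/120
tracing v3 down its 2-map path: center (-25/48, -1/24), radius 1/120


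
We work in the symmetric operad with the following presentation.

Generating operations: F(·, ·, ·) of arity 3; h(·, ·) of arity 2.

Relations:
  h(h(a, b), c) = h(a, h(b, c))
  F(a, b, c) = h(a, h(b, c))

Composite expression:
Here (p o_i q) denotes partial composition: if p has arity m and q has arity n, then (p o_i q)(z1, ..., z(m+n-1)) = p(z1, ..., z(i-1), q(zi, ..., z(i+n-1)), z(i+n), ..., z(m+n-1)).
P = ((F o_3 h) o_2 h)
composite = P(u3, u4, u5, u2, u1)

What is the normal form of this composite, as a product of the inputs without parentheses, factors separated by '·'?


u3 · u4 · u5 · u2 · u1

Associativity of F dissolves the nesting; only the u-input order survives.
h(u4, u5) linearizes to u4 · u5
h(u2, u1) linearizes to u2 · u1
F(u3, h(u4, u5), h(u2, u1)) linearizes to u3 · u4 · u5 · u2 · u1


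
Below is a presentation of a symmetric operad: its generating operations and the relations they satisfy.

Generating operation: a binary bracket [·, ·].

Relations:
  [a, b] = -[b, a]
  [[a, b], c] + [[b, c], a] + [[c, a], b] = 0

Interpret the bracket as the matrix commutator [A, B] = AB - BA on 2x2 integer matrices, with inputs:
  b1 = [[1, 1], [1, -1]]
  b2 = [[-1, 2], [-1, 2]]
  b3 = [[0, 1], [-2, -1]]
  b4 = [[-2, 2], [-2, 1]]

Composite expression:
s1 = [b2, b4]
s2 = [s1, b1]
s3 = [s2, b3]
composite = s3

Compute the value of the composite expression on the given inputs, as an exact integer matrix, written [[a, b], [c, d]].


[[10, 10], [10, -10]]

[b2, b4] = [[-2, 0], [-3, 2]]
[[b2, b4], b1] = [[3, -4], [-2, -3]]
[[[b2, b4], b1], b3] = [[10, 10], [10, -10]]


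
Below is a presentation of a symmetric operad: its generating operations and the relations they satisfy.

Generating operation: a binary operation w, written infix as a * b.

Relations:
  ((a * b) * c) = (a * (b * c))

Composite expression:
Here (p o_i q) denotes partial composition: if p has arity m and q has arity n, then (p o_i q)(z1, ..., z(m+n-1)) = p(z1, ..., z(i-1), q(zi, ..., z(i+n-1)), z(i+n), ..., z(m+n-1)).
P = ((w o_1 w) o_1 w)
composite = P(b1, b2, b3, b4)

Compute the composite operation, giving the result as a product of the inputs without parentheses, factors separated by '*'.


b1 * b2 * b3 * b4

Under associativity of w, the answer is the b's in reading order.
(b1 * b2) flattens to b1 * b2
((b1 * b2) * b3) flattens to b1 * b2 * b3
(((b1 * b2) * b3) * b4) flattens to b1 * b2 * b3 * b4


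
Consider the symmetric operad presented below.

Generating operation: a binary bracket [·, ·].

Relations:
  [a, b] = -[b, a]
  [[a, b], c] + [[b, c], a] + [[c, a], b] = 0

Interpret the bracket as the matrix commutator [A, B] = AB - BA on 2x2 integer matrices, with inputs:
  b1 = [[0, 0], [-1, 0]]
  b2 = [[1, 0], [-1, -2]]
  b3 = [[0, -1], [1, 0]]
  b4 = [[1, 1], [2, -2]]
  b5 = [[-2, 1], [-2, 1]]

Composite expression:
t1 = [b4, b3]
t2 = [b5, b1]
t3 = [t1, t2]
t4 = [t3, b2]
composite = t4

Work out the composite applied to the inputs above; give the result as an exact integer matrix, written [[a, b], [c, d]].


[[6, 18], [90, -6]]

[b4, b3] = [[3, -3], [-3, -3]]
[b5, b1] = [[-1, 0], [-3, 1]]
[[b4, b3], [b5, b1]] = [[9, -6], [24, -9]]
[[[b4, b3], [b5, b1]], b2] = [[6, 18], [90, -6]]


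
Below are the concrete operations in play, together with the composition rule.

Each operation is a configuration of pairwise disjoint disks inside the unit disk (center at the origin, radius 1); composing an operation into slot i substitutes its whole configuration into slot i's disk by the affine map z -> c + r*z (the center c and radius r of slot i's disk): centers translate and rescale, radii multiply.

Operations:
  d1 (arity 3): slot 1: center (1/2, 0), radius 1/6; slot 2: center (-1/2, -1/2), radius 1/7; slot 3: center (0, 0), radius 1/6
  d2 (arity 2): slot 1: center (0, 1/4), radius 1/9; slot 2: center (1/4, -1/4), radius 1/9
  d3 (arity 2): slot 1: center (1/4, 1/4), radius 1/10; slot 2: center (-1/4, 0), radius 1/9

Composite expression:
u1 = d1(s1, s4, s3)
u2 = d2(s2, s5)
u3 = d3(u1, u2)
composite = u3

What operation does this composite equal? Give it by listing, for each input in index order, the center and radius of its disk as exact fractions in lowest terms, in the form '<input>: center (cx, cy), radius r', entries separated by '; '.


s1: center (3/10, 1/4), radius 1/60; s2: center (-1/4, 1/36), radius 1/81; s3: center (1/4, 1/4), radius 1/60; s4: center (1/5, 1/5), radius 1/70; s5: center (-2/9, -1/36), radius 1/81

Affine substitution under d3: radii multiply and s-centers shift.
tracing s1 down its 2-map path: center (3/10, 1/4), radius 1/60
tracing s4 down its 2-map path: center (1/5, 1/5), radius 1/70
tracing s3 down its 2-map path: center (1/4, 1/4), radius 1/60
tracing s2 down its 2-map path: center (-1/4, 1/36), radius 1/81
tracing s5 down its 2-map path: center (-2/9, -1/36), radius 1/81


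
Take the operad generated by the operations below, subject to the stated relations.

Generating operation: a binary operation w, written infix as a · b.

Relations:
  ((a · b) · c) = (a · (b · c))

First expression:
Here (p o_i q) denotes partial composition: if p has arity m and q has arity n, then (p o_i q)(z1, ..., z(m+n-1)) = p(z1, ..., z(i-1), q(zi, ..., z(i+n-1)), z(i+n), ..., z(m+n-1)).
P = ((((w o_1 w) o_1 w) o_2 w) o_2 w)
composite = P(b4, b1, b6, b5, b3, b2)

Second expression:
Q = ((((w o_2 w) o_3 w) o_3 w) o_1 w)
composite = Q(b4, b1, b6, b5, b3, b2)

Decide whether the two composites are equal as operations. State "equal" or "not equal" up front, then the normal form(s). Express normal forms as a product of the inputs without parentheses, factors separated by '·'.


equal: each reduces to b4 · b1 · b6 · b5 · b3 · b2

The first expression, normalized: b4 · b1 · b6 · b5 · b3 · b2
The second expression, normalized: b4 · b1 · b6 · b5 · b3 · b2
Same normal form: equal.


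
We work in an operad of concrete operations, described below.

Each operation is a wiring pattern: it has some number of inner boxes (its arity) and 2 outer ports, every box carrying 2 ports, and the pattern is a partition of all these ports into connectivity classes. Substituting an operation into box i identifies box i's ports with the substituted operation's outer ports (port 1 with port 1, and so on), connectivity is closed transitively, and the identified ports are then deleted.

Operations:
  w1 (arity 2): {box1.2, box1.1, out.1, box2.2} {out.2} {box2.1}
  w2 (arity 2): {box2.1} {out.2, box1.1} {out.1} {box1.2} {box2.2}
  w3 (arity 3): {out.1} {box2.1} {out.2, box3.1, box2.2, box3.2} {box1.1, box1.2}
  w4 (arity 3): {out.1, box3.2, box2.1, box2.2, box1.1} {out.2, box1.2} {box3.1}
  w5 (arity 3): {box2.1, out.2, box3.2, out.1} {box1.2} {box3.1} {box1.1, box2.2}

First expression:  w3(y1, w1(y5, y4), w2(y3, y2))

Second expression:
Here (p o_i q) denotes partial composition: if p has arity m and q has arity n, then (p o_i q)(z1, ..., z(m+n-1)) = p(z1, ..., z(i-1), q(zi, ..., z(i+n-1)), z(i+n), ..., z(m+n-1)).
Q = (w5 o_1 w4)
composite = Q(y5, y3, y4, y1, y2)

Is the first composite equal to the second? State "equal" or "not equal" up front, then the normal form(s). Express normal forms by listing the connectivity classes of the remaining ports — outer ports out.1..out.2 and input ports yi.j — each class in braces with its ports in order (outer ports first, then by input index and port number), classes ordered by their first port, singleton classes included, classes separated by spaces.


not equal — first {out.1} {out.2, y3.1} {y1.1, y1.2} {y2.1} {y2.2} {y3.2} {y4.1} {y4.2, y5.1, y5.2}, second {out.1, out.2, y1.1, y2.2} {y1.2, y3.1, y3.2, y4.2, y5.1} {y2.1} {y4.1} {y5.2}

Reducing the first expression gives {out.1} {out.2, y3.1} {y1.1, y1.2} {y2.1} {y2.2} {y3.2} {y4.1} {y4.2, y5.1, y5.2}
Reducing the second expression gives {out.1, out.2, y1.1, y2.2} {y1.2, y3.1, y3.2, y4.2, y5.1} {y2.1} {y4.1} {y5.2}
They disagree, so not equal.


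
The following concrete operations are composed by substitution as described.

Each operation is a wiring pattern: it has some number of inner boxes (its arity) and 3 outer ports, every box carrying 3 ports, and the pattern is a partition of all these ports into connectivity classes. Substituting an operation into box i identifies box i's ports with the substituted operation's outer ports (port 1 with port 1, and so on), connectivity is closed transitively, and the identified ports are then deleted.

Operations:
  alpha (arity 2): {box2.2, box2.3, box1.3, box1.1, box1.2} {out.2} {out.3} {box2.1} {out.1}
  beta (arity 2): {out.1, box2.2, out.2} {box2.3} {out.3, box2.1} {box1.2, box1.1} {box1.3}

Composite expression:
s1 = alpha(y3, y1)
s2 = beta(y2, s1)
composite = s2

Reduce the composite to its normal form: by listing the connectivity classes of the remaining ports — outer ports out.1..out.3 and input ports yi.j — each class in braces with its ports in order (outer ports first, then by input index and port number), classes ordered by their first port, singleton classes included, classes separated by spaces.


{out.1, out.2} {out.3} {y1.1} {y1.2, y1.3, y3.1, y3.2, y3.3} {y2.1, y2.2} {y2.3}

Two ports join when wires chain via beta-identified ports.
after alpha, the pattern on (y3, y1) reads {out.1} {out.2} {out.3} {y1.1} {y1.2, y1.3, y3.1, y3.2, y3.3} (out.j = its outer ports)
after beta, the pattern on (y2, y3, y1) reads {out.1, out.2} {out.3} {y1.1} {y1.2, y1.3, y3.1, y3.2, y3.3} {y2.1, y2.2} {y2.3} (out.j = its outer ports)


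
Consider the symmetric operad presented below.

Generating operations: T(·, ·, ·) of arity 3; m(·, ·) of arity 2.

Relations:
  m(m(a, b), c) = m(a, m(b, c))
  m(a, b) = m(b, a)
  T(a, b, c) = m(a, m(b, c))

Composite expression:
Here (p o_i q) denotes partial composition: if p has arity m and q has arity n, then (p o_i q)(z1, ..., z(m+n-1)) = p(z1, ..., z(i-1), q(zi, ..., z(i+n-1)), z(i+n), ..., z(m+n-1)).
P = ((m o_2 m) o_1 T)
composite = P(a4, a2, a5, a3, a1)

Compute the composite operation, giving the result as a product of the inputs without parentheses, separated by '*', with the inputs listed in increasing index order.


Shape and order are irrelevant to m; the a-input set decides.
T(a4, a2, a5) collapses to a4 * a2 * a5
m(a3, a1) collapses to a3 * a1
m(T(a4, a2, a5), m(a3, a1)) collapses to a4 * a2 * a5 * a3 * a1
commutativity sorts the factors: a1 * a2 * a3 * a4 * a5

a1 * a2 * a3 * a4 * a5


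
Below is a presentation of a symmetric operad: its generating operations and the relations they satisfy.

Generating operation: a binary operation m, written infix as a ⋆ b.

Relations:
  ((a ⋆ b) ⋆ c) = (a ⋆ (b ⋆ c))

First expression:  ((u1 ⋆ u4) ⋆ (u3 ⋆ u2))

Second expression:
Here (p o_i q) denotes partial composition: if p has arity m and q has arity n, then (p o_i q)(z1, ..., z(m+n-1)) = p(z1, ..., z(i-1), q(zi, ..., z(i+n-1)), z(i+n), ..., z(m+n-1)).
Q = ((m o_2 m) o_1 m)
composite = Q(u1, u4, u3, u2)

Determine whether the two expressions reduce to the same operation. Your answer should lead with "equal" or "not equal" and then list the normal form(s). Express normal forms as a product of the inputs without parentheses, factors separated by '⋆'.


equal; the common form is u1 ⋆ u4 ⋆ u3 ⋆ u2


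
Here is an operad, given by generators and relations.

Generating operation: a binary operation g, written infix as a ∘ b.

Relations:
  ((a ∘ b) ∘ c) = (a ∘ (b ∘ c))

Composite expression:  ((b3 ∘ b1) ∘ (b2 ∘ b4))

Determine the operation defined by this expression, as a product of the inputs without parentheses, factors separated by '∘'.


b3 ∘ b1 ∘ b2 ∘ b4

Associativity of g dissolves the nesting; only the b-input order survives.
(b3 ∘ b1) linearizes to b3 ∘ b1
(b2 ∘ b4) linearizes to b2 ∘ b4
((b3 ∘ b1) ∘ (b2 ∘ b4)) linearizes to b3 ∘ b1 ∘ b2 ∘ b4


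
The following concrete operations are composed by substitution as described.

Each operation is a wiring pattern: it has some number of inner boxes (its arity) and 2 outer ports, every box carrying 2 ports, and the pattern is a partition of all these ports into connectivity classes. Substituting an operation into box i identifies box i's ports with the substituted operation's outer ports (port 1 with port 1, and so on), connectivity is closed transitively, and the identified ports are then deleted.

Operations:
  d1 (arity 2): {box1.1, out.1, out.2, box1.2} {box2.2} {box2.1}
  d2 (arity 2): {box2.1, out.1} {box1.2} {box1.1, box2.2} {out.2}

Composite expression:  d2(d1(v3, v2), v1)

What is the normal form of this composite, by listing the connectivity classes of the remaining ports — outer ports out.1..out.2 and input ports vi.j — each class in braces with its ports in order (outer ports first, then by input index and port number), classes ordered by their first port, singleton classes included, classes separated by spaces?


{out.1, v1.1} {out.2} {v1.2, v3.1, v3.2} {v2.1} {v2.2}


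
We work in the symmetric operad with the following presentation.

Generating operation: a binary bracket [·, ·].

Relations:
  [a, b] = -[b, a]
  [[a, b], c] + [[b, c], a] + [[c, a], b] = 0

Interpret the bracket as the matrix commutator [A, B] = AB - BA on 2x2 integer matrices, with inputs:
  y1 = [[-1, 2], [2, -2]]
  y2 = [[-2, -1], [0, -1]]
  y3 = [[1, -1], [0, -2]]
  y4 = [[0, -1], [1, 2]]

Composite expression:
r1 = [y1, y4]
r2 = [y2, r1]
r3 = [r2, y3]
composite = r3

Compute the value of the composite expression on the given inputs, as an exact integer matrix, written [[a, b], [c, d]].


[y1, y4] = [[4, 3], [-5, -4]]
[y2, [y1, y4]] = [[5, 5], [-5, -5]]
[[y2, [y1, y4]], y3] = [[-5, -25], [-15, 5]]

[[-5, -25], [-15, 5]]


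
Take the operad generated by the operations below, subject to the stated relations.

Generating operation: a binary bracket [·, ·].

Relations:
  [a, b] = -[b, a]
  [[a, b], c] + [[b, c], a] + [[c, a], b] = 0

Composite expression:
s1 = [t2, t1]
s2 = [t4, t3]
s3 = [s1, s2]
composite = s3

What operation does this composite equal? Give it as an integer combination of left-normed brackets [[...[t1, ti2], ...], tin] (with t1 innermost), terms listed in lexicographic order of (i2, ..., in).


[[[t1, t2], t3], t4] - [[[t1, t2], t4], t3]

In the tensor algebra, words opening t1 carry the t1-anchored form.
Composite bracket: [[t2, t1], [t4, t3]]
Applying ab - ba throughout gives 8 signed words (2^3 = 8).
Keep just the words that open with t1:
  t1t2t3t4 appears with sign +1, giving the term +[[[t1, t2], t3], t4]
  t1t2t4t3 appears with sign -1, giving the term -[[[t1, t2], t4], t3]


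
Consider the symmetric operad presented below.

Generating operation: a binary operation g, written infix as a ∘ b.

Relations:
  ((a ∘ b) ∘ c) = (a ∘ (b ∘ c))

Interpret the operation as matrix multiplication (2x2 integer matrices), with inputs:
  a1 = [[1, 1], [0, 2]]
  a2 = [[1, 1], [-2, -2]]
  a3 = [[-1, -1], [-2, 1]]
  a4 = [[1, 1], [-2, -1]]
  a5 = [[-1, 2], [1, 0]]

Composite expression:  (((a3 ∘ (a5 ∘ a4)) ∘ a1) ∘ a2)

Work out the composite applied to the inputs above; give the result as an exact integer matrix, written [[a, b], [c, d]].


(a5 ∘ a4) = [[-5, -3], [1, 1]]
(a3 ∘ (a5 ∘ a4)) = [[4, 2], [11, 7]]
((a3 ∘ (a5 ∘ a4)) ∘ a1) = [[4, 8], [11, 25]]
(((a3 ∘ (a5 ∘ a4)) ∘ a1) ∘ a2) = [[-12, -12], [-39, -39]]

[[-12, -12], [-39, -39]]


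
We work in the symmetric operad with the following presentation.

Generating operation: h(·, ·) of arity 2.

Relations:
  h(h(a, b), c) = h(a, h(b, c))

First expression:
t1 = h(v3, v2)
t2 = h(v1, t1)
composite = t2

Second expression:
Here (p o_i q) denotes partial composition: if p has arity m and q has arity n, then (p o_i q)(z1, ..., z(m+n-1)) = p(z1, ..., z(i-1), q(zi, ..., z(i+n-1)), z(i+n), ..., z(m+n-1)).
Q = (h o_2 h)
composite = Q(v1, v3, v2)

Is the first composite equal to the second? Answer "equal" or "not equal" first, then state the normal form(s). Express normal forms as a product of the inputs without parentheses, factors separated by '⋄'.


equal — both sides give v1 ⋄ v3 ⋄ v2


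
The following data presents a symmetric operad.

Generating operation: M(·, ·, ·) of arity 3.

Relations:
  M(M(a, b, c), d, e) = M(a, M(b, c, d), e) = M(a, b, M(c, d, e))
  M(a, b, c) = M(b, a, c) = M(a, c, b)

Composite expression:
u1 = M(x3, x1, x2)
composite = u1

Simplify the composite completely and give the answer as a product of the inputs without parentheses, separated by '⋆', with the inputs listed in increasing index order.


x1 ⋆ x2 ⋆ x3

Key point: M commutes, so take the x-inputs in any fixed order.
M(x3, x1, x2) reduces to x3 ⋆ x1 ⋆ x2
sorting the factors by input index: x1 ⋆ x2 ⋆ x3


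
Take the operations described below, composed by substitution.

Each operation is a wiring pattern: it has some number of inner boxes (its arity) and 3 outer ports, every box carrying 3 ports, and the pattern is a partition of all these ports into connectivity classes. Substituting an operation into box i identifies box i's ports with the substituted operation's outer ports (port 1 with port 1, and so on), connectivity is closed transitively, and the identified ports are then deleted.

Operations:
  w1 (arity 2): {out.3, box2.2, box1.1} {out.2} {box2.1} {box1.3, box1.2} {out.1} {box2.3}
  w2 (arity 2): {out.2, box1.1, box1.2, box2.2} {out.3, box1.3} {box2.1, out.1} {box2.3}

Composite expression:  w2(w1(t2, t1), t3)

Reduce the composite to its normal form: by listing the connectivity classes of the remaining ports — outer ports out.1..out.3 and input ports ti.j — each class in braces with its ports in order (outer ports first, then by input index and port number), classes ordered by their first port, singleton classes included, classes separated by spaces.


{out.1, t3.1} {out.2, t3.2} {out.3, t1.2, t2.1} {t1.1} {t1.3} {t2.2, t2.3} {t3.3}


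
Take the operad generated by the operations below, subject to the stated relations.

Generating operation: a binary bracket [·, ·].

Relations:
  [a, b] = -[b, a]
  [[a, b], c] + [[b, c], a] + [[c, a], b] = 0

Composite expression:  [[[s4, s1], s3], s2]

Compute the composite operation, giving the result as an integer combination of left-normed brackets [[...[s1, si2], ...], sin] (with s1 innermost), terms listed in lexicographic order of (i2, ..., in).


Skip Jacobi rewriting: expand, keep s1-initial words, read off terms.
Composite bracket: [[[s4, s1], s3], s2]
Full expansion: 8 signed words from ab - ba (2^3 = 8).
Collect the words opening with s1:
  the word s1s4s3s2 carries sign -1 and contributes -[[[s1, s4], s3], s2]

-[[[s1, s4], s3], s2]


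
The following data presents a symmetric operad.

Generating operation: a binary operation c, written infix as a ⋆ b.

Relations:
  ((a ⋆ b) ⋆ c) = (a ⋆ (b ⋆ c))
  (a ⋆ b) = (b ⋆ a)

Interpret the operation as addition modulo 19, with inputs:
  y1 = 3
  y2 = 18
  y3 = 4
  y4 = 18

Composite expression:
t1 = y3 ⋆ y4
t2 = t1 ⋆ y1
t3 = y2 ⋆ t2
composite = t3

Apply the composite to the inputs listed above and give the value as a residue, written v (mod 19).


(y3 ⋆ y4) = 3
((y3 ⋆ y4) ⋆ y1) = 6
(y2 ⋆ ((y3 ⋆ y4) ⋆ y1)) = 5

5 (mod 19)


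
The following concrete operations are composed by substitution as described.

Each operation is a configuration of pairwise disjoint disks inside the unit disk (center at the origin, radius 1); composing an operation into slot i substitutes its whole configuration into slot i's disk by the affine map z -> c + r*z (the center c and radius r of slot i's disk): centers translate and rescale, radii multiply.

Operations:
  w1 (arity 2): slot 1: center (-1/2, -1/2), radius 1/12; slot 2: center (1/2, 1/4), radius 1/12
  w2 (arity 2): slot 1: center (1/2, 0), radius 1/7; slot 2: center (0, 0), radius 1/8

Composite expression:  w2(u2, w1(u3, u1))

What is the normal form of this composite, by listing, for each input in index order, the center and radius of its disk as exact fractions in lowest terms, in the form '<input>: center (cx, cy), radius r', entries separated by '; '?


Follow each u-input down from w2: c' goes to c + r*c', radius to r*r'.
u2: after 1 affine step, its disk has center (1/2, 0), radius 1/7
u3: after 2 affine steps, its disk has center (-1/16, -1/16), radius 1/96
u1: after 2 affine steps, its disk has center (1/16, 1/32), radius 1/96

u1: center (1/16, 1/32), radius 1/96; u2: center (1/2, 0), radius 1/7; u3: center (-1/16, -1/16), radius 1/96


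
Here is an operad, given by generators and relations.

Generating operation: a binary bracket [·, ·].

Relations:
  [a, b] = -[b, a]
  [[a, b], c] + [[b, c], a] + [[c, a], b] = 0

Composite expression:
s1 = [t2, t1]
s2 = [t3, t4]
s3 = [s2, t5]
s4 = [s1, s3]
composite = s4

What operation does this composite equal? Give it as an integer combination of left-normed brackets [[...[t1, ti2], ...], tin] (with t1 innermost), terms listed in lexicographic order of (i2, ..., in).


-[[[[t1, t2], t3], t4], t5] + [[[[t1, t2], t4], t3], t5] + [[[[t1, t2], t5], t3], t4] - [[[[t1, t2], t5], t4], t3]

Expand each bracket as ab - ba; the t1-initial words give the coefficients.
Composite bracket: [[t2, t1], [[t3, t4], t5]]
Full expansion: 16 signed words from ab - ba (2^4 = 16).
Keep just the words that open with t1:
  word t1t2t3t4t5 has sign -1, contributing -[[[[t1, t2], t3], t4], t5]
  word t1t2t4t3t5 has sign +1, contributing +[[[[t1, t2], t4], t3], t5]
  word t1t2t5t3t4 has sign +1, contributing +[[[[t1, t2], t5], t3], t4]
  word t1t2t5t4t3 has sign -1, contributing -[[[[t1, t2], t5], t4], t3]


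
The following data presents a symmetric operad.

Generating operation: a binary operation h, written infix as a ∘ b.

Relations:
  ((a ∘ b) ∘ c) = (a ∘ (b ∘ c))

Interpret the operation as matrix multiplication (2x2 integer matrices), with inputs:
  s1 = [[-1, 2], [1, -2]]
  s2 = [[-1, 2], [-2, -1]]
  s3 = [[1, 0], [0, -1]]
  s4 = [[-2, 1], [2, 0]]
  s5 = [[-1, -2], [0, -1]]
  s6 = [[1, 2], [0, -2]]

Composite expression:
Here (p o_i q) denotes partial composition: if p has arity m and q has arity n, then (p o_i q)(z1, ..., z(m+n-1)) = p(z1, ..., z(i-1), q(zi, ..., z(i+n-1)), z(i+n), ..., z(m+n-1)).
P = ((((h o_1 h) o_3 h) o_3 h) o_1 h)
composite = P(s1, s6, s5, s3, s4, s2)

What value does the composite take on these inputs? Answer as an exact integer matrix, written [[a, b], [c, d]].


[[16, -37], [-16, 37]]

(s1 ∘ s6) = [[-1, -6], [1, 6]]
((s1 ∘ s6) ∘ s5) = [[1, 8], [-1, -8]]
(s3 ∘ s4) = [[-2, 1], [-2, 0]]
((s3 ∘ s4) ∘ s2) = [[0, -5], [2, -4]]
(((s1 ∘ s6) ∘ s5) ∘ ((s3 ∘ s4) ∘ s2)) = [[16, -37], [-16, 37]]


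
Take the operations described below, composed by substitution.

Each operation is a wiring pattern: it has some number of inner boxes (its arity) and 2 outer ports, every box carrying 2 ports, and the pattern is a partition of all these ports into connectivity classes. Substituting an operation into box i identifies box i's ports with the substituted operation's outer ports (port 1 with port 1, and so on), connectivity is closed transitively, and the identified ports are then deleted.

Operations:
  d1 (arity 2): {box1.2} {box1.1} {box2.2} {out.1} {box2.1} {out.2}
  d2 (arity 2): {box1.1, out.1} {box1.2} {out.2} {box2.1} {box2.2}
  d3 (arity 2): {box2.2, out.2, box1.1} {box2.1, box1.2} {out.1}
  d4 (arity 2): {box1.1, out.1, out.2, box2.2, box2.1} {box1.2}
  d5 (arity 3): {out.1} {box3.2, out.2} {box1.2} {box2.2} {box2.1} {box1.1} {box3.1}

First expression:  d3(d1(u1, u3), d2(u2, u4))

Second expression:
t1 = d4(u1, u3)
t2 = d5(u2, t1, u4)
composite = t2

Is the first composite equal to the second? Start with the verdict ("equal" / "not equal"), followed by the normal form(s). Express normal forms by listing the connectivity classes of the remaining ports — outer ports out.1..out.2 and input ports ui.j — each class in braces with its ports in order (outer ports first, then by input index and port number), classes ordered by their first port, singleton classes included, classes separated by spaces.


not equal; the first gives {out.1} {out.2} {u1.1} {u1.2} {u2.1} {u2.2} {u3.1} {u3.2} {u4.1} {u4.2} and the second {out.1} {out.2, u4.2} {u1.1, u3.1, u3.2} {u1.2} {u2.1} {u2.2} {u4.1}

The first expression reduces to {out.1} {out.2} {u1.1} {u1.2} {u2.1} {u2.2} {u3.1} {u3.2} {u4.1} {u4.2}
The second expression reduces to {out.1} {out.2, u4.2} {u1.1, u3.1, u3.2} {u1.2} {u2.1} {u2.2} {u4.1}
The normal forms differ: not equal.


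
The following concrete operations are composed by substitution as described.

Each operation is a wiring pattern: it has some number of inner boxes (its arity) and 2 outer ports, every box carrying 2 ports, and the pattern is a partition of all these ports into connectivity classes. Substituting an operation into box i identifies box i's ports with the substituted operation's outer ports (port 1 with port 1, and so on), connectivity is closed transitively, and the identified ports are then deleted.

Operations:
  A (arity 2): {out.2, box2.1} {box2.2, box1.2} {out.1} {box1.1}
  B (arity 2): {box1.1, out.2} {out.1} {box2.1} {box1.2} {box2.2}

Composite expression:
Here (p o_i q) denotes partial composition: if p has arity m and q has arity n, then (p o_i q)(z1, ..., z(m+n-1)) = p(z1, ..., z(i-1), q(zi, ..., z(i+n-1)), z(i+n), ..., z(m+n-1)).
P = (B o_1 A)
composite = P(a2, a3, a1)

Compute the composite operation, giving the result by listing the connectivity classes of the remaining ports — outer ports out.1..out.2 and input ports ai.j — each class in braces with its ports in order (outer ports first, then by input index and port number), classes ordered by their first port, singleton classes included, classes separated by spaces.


After gluing at B, chains via deleted ports link the a-ports.
the subtree at A composes to {out.1} {out.2, a3.1} {a2.1} {a2.2, a3.2} on (a2, a3); out.j = own outer ports
the subtree at B composes to {out.1} {out.2} {a1.1} {a1.2} {a2.1} {a2.2, a3.2} {a3.1} on (a2, a3, a1); out.j = own outer ports

{out.1} {out.2} {a1.1} {a1.2} {a2.1} {a2.2, a3.2} {a3.1}


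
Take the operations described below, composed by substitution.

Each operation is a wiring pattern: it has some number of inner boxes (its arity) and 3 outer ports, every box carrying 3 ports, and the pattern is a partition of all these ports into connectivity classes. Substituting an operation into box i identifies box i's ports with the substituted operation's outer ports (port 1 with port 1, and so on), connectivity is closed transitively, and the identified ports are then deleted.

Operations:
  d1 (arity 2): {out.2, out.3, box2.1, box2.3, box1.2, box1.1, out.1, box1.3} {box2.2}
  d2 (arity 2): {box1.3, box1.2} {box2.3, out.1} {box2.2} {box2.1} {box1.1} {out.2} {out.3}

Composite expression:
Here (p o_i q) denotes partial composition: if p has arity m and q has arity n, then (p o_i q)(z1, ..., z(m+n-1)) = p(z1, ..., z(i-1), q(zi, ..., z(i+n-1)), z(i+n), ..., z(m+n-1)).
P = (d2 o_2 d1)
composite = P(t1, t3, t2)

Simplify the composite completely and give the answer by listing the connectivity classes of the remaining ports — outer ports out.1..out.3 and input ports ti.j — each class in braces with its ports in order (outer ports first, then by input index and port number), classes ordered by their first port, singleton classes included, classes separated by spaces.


{out.1, t2.1, t2.3, t3.1, t3.2, t3.3} {out.2} {out.3} {t1.1} {t1.2, t1.3} {t2.2}

Reachability decides: close wires over d2-identified ports.
after d1, the pattern on (t3, t2) reads {out.1, out.2, out.3, t2.1, t2.3, t3.1, t3.2, t3.3} {t2.2} (out.j = its outer ports)
after d2, the pattern on (t1, t3, t2) reads {out.1, t2.1, t2.3, t3.1, t3.2, t3.3} {out.2} {out.3} {t1.1} {t1.2, t1.3} {t2.2} (out.j = its outer ports)


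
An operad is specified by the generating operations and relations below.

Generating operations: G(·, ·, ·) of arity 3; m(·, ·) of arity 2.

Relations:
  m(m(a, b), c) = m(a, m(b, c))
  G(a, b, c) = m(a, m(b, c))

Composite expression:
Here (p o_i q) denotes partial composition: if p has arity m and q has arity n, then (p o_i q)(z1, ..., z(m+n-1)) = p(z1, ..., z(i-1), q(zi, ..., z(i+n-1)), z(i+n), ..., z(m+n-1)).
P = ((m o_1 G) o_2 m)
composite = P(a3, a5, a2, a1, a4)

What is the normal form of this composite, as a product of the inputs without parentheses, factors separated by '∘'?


Associativity of m dissolves the nesting; only the a-input order survives.
m(a5, a2) spells out as a5 ∘ a2
G(a3, m(a5, a2), a1) spells out as a3 ∘ a5 ∘ a2 ∘ a1
m(G(a3, m(a5, a2), a1), a4) spells out as a3 ∘ a5 ∘ a2 ∘ a1 ∘ a4

a3 ∘ a5 ∘ a2 ∘ a1 ∘ a4


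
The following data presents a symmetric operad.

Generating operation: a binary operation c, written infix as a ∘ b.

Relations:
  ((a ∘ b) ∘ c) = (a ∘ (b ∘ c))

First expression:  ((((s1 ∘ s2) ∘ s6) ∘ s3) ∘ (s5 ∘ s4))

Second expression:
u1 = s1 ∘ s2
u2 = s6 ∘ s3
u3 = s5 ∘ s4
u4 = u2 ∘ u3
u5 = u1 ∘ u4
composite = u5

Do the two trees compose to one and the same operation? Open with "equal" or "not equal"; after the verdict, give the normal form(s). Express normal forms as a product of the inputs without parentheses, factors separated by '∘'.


In normal form, the first expression is s1 ∘ s2 ∘ s6 ∘ s3 ∘ s5 ∘ s4
In normal form, the second expression is s1 ∘ s2 ∘ s6 ∘ s3 ∘ s5 ∘ s4
Same normal form: equal.

equal; the common form is s1 ∘ s2 ∘ s6 ∘ s3 ∘ s5 ∘ s4


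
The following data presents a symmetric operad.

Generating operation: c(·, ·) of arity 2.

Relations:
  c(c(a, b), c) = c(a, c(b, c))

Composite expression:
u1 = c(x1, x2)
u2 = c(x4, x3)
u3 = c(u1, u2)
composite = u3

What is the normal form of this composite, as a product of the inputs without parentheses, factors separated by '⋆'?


Key point: c is associative — brackets drop, the x-order remains.
c(x1, x2) collapses to x1 ⋆ x2
c(x4, x3) collapses to x4 ⋆ x3
c(c(x1, x2), c(x4, x3)) collapses to x1 ⋆ x2 ⋆ x4 ⋆ x3

x1 ⋆ x2 ⋆ x4 ⋆ x3


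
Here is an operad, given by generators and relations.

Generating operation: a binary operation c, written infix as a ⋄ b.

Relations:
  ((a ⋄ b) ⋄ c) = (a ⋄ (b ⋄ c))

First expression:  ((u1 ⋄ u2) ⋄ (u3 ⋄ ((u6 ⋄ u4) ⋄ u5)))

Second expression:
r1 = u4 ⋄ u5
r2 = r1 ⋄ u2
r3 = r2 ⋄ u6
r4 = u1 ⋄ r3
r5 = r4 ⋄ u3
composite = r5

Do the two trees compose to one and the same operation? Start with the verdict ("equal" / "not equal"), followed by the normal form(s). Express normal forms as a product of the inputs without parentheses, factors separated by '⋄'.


not equal: they reduce to u1 ⋄ u2 ⋄ u3 ⋄ u6 ⋄ u4 ⋄ u5 and u1 ⋄ u4 ⋄ u5 ⋄ u2 ⋄ u6 ⋄ u3

The first expression reduces to u1 ⋄ u2 ⋄ u3 ⋄ u6 ⋄ u4 ⋄ u5
The second expression reduces to u1 ⋄ u4 ⋄ u5 ⋄ u2 ⋄ u6 ⋄ u3
Distinct normal forms: not equal.


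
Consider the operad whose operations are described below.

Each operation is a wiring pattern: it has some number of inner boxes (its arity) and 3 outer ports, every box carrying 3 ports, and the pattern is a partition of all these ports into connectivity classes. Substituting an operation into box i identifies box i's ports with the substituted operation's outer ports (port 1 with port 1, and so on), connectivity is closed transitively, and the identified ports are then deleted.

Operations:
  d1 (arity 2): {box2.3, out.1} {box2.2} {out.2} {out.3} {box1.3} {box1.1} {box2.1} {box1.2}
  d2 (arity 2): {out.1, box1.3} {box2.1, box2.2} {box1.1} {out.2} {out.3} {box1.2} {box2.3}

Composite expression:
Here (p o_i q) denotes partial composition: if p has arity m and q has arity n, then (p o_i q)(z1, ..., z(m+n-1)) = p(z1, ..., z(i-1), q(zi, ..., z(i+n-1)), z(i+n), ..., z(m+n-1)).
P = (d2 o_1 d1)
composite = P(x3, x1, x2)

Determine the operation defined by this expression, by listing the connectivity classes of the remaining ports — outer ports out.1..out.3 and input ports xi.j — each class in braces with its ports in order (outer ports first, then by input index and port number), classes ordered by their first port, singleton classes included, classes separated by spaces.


{out.1} {out.2} {out.3} {x1.1} {x1.2} {x1.3} {x2.1, x2.2} {x2.3} {x3.1} {x3.2} {x3.3}
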